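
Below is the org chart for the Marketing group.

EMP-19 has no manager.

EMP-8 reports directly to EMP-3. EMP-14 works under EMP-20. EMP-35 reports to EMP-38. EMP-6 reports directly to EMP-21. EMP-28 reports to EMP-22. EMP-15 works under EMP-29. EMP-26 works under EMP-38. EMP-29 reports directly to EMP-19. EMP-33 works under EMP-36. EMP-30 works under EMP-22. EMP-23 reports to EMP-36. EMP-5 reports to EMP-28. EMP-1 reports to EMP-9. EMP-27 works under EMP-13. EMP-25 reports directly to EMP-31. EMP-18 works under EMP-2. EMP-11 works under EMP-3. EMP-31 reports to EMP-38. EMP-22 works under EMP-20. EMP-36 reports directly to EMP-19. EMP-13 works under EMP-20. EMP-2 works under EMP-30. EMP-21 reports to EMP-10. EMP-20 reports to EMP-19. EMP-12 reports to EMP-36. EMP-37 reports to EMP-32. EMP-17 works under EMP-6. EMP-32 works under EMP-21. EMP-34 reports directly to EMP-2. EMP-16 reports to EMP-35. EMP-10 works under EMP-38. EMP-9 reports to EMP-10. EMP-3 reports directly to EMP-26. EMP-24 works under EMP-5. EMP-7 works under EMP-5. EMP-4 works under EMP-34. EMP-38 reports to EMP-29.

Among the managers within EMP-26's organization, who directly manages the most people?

EMP-3

Direct-report counts within EMP-26's organization: EMP-26 has 1; EMP-3 has 2. The largest is 2, held by EMP-3.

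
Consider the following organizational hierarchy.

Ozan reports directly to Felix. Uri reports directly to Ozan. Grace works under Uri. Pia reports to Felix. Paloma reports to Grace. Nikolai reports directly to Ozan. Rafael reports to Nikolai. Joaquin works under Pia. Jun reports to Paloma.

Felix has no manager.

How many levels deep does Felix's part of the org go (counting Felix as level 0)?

The longest chain under Felix runs Felix → Ozan → Uri → Grace → Paloma → Jun, which is 5 levels below Felix.

5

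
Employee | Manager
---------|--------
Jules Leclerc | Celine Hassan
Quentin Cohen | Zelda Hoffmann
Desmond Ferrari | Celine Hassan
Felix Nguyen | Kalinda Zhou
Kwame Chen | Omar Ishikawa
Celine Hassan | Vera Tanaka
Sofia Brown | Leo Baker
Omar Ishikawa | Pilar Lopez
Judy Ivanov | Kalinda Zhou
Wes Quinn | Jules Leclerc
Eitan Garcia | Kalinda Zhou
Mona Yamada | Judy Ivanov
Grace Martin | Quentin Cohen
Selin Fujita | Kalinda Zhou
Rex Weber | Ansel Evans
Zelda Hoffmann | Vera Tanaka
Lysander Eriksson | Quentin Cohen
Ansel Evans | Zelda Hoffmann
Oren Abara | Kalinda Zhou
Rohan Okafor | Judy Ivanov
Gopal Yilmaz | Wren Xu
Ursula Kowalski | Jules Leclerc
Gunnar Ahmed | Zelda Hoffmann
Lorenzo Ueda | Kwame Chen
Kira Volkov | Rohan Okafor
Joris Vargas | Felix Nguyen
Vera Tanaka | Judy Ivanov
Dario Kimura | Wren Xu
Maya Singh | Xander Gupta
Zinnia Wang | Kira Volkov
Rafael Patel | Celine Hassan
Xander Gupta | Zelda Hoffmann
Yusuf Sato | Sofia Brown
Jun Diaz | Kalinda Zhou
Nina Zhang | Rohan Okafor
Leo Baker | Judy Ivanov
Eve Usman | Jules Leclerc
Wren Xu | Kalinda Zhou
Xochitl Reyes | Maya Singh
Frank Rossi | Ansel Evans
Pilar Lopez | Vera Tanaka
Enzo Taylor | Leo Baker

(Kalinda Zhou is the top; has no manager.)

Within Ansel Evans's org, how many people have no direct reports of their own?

2

The people in Ansel Evans's organization with no one reporting to them are Rex Weber, Frank Rossi. That is 2.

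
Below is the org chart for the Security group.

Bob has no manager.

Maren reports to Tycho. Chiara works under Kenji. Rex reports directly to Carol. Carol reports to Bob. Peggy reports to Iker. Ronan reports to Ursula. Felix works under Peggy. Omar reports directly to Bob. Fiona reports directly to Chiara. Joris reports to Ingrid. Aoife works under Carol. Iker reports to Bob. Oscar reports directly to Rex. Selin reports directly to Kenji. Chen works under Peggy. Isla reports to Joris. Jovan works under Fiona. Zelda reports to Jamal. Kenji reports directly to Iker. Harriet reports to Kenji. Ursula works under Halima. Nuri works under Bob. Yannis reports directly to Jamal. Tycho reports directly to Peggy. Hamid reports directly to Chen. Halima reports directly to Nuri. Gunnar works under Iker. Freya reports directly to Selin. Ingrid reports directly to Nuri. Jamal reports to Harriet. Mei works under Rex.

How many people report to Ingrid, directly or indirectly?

2

Ingrid directly manages Joris. Under Joris: Isla (1). That's 2 in total.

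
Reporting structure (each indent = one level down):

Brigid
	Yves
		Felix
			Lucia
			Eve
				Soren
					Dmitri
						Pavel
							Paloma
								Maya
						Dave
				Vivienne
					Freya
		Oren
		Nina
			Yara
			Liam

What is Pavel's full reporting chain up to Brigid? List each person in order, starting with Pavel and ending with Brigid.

Pavel reports to Dmitri. Dmitri reports to Soren. Soren reports to Eve. Eve reports to Felix. Felix reports to Yves. Yves reports to Brigid. Brigid is at the top.

Pavel -> Dmitri -> Soren -> Eve -> Felix -> Yves -> Brigid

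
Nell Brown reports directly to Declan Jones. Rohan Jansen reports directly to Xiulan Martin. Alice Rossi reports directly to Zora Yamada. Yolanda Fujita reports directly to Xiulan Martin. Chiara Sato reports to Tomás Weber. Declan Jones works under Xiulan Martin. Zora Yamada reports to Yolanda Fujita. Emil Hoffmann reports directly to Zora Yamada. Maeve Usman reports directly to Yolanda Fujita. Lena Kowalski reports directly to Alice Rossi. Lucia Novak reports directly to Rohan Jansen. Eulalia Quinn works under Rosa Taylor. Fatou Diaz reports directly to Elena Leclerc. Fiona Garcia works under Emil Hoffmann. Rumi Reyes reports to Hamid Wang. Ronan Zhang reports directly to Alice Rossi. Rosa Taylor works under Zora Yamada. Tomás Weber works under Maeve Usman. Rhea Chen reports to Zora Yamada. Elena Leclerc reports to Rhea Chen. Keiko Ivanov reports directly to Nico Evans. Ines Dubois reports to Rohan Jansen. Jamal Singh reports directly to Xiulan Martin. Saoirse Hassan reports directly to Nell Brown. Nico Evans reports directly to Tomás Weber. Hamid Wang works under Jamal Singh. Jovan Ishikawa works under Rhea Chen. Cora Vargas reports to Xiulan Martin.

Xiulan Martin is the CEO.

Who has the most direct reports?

Xiulan Martin

Direct-report counts: Xiulan Martin has 5; Rohan Jansen has 2; Declan Jones has 1; Nell Brown has 1; Jamal Singh has 1; Hamid Wang has 1; Yolanda Fujita has 2; Maeve Usman has 1; Tomás Weber has 2; Nico Evans has 1; Zora Yamada has 4; Emil Hoffmann has 1; Rosa Taylor has 1; Rhea Chen has 2; Elena Leclerc has 1; Alice Rossi has 2. The largest is 5, held by Xiulan Martin.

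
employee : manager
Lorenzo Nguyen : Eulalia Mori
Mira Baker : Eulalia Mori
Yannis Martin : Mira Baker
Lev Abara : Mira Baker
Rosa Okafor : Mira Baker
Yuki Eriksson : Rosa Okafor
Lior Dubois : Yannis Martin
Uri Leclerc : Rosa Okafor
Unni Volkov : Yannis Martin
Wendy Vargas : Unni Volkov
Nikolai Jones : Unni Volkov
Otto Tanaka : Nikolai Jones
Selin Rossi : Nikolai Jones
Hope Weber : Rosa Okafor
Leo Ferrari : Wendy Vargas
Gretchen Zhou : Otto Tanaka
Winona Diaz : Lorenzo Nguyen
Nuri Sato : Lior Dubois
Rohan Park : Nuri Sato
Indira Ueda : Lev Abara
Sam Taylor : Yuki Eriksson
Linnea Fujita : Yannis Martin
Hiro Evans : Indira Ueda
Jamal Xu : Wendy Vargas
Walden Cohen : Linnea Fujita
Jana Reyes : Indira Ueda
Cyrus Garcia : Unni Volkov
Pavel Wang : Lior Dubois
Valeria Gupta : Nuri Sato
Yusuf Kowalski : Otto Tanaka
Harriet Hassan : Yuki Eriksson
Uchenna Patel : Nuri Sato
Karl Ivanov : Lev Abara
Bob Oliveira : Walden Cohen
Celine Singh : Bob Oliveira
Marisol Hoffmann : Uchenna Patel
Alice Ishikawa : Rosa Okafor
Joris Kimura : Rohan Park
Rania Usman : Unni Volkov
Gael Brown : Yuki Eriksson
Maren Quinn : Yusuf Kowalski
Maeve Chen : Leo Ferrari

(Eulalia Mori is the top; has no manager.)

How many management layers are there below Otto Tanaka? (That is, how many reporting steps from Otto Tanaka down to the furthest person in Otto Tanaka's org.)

2

The longest chain under Otto Tanaka runs Otto Tanaka → Yusuf Kowalski → Maren Quinn, which is 2 levels below Otto Tanaka.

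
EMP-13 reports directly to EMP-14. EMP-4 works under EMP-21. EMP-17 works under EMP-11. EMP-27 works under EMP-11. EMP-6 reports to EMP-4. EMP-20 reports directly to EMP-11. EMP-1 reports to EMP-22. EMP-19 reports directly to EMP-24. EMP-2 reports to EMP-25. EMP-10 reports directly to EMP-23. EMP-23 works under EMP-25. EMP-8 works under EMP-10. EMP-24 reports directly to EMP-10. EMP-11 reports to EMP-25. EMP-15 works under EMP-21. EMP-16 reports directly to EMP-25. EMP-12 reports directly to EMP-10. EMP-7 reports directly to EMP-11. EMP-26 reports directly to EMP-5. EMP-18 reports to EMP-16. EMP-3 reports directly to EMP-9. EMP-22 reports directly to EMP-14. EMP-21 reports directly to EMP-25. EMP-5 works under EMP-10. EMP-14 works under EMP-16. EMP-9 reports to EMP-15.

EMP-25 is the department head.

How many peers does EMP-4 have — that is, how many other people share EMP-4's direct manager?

EMP-4 reports to EMP-21. EMP-21's other direct reports are EMP-15 — 1 peer.

1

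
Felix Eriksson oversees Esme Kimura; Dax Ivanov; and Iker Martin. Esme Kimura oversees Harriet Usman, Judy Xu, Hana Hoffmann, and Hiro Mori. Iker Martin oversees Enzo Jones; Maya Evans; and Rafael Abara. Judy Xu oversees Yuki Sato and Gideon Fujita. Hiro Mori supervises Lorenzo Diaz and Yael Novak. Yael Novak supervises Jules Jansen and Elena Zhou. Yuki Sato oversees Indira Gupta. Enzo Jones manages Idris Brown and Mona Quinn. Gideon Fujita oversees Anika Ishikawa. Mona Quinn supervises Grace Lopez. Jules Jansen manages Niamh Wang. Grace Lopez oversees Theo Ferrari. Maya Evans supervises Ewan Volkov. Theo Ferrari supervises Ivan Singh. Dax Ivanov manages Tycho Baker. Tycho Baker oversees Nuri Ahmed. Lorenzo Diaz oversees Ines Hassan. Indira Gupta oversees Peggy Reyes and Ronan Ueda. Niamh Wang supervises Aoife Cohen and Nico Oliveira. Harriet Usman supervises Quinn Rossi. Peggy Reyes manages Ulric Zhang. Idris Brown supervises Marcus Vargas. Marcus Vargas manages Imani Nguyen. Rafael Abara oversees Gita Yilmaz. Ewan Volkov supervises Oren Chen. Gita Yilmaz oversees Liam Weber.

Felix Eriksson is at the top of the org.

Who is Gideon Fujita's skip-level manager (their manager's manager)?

Gideon Fujita reports to Judy Xu, and Judy Xu reports to Esme Kimura. So Gideon Fujita's skip-level manager is Esme Kimura.

Esme Kimura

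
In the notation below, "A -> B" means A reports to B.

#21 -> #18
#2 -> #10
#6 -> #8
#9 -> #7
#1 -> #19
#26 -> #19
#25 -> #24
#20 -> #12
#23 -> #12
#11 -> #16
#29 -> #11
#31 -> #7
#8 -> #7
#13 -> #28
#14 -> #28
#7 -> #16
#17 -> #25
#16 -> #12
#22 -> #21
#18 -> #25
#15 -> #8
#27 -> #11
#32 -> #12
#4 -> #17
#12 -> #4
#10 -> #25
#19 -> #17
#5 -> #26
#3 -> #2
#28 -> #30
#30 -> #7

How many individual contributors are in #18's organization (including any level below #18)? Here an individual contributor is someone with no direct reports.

1

The only person in #18's organization with no one reporting to them is #22. That is 1.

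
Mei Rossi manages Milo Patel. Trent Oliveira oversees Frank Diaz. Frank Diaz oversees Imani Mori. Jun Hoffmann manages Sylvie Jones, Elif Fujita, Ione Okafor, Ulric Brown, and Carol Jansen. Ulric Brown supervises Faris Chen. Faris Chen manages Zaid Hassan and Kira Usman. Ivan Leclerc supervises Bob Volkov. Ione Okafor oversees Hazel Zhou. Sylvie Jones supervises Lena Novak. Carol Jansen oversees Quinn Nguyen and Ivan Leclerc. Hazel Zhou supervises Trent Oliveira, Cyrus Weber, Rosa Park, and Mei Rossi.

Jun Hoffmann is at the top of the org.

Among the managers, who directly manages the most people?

Direct-report counts: Jun Hoffmann has 5; Sylvie Jones has 1; Carol Jansen has 2; Ivan Leclerc has 1; Ione Okafor has 1; Hazel Zhou has 4; Trent Oliveira has 1; Frank Diaz has 1; Mei Rossi has 1; Ulric Brown has 1; Faris Chen has 2. The largest is 5, held by Jun Hoffmann.

Jun Hoffmann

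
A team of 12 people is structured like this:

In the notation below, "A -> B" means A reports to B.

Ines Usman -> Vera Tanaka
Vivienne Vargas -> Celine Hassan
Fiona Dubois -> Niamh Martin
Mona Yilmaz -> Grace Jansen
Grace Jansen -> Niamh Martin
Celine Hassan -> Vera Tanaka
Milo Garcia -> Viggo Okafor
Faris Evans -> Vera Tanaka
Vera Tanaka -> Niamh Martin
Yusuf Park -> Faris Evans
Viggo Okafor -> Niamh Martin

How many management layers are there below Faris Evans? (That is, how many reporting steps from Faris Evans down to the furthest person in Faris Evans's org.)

The longest chain under Faris Evans runs Faris Evans → Yusuf Park, which is 1 level below Faris Evans.

1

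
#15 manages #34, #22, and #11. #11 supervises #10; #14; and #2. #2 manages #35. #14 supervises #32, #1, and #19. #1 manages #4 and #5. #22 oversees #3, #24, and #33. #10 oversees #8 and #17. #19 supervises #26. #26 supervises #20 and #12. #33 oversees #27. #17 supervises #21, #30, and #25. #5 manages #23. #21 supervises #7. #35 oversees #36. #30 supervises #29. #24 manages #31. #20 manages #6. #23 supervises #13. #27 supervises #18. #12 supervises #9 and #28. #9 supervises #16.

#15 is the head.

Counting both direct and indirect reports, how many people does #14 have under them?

14

#14 directly manages #1, #19, #32. Under #1: #5, #23, #13, #4 (4). Under #19: #26, #12, #28, #9, #16, #20, #6 (7). #32 has no reports. So #14's organization is 3 direct reports plus everyone under them: 5 + 8 + 1 = 14.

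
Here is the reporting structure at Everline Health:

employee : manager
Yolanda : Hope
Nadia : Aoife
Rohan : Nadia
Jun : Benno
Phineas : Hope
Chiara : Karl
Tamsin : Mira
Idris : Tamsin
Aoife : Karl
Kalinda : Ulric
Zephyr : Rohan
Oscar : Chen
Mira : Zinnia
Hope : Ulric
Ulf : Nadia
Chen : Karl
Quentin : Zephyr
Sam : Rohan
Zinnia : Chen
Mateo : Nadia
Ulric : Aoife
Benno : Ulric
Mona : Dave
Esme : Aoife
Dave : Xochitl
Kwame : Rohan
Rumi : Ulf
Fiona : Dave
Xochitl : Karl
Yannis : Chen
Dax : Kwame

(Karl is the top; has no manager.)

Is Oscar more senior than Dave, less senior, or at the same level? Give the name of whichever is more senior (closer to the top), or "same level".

Both Oscar and Dave are 2 levels below Karl.

same level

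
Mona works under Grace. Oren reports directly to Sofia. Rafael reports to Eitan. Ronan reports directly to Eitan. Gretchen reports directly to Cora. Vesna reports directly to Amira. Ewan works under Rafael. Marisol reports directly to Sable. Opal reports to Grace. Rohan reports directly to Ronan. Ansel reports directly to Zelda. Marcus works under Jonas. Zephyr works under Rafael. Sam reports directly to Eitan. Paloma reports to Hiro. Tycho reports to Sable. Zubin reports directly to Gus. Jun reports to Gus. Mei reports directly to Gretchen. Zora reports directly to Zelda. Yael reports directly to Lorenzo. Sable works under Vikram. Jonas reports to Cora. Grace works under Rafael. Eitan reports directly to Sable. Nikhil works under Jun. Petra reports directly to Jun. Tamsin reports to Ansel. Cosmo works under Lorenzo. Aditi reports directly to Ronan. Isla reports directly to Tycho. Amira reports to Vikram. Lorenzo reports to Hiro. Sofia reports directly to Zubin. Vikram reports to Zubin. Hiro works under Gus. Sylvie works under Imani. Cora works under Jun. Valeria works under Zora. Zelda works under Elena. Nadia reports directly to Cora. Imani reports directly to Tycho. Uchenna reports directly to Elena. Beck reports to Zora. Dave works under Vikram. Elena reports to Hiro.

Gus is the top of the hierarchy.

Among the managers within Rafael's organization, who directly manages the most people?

Direct-report counts within Rafael's organization: Rafael has 3; Grace has 2. The largest is 3, held by Rafael.

Rafael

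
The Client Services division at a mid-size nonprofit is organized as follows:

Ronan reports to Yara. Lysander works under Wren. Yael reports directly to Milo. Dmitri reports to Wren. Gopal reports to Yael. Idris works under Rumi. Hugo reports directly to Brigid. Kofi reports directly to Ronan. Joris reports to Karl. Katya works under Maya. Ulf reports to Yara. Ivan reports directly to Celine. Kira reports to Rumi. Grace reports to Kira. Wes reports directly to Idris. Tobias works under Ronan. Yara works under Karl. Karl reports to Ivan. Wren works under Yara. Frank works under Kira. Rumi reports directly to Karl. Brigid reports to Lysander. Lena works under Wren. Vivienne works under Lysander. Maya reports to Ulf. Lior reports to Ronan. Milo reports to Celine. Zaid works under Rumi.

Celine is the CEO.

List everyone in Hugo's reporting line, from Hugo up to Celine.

Hugo -> Brigid -> Lysander -> Wren -> Yara -> Karl -> Ivan -> Celine

Hugo reports to Brigid. Brigid reports to Lysander. Lysander reports to Wren. Wren reports to Yara. Yara reports to Karl. Karl reports to Ivan. Ivan reports to Celine. Celine is at the top.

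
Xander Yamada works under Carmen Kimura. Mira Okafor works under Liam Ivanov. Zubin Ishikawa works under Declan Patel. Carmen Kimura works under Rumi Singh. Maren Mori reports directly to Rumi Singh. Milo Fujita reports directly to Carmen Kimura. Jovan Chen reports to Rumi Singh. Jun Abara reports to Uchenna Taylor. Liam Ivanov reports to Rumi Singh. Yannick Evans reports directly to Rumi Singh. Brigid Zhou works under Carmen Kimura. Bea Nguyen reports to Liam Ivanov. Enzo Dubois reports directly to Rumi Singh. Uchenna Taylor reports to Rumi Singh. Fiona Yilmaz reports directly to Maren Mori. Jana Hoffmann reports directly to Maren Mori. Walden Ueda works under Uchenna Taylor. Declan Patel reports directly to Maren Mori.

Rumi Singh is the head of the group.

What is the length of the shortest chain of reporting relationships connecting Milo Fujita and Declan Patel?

Milo Fujita is 2 levels below Rumi Singh, and Declan Patel is 2 levels below Rumi Singh (their lowest common manager). The shortest path runs up from Milo Fujita to Rumi Singh and back down to Declan Patel: 2 + 2 = 4 links.

4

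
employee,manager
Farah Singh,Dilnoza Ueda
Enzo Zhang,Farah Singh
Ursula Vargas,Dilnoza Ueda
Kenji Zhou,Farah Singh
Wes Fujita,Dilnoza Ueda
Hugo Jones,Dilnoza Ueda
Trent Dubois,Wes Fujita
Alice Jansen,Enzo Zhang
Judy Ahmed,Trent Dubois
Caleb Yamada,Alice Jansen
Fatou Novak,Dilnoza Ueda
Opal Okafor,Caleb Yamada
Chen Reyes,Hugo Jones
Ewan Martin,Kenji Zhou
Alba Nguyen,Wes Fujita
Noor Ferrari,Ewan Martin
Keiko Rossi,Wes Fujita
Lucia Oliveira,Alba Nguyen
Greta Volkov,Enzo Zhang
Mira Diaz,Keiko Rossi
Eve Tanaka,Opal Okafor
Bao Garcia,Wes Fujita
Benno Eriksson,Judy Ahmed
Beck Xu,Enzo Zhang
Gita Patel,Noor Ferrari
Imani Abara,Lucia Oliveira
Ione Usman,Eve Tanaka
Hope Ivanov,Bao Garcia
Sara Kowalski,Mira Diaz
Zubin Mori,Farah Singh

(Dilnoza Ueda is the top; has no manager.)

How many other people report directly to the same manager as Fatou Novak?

4

Fatou Novak reports to Dilnoza Ueda. Dilnoza Ueda's other direct reports are Farah Singh, Ursula Vargas, Wes Fujita, Hugo Jones — 4 peers.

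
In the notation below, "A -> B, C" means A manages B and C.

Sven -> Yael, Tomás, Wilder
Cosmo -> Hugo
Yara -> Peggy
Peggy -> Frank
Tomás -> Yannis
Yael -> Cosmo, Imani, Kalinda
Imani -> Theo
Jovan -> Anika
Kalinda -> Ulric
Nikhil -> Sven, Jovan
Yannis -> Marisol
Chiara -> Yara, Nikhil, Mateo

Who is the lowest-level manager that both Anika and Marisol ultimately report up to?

Anika's chain of managers is Jovan, Nikhil, Chiara. Marisol's chain of managers is Yannis, Tomás, Sven, Nikhil, Chiara. The first manager that appears in both chains is Nikhil.

Nikhil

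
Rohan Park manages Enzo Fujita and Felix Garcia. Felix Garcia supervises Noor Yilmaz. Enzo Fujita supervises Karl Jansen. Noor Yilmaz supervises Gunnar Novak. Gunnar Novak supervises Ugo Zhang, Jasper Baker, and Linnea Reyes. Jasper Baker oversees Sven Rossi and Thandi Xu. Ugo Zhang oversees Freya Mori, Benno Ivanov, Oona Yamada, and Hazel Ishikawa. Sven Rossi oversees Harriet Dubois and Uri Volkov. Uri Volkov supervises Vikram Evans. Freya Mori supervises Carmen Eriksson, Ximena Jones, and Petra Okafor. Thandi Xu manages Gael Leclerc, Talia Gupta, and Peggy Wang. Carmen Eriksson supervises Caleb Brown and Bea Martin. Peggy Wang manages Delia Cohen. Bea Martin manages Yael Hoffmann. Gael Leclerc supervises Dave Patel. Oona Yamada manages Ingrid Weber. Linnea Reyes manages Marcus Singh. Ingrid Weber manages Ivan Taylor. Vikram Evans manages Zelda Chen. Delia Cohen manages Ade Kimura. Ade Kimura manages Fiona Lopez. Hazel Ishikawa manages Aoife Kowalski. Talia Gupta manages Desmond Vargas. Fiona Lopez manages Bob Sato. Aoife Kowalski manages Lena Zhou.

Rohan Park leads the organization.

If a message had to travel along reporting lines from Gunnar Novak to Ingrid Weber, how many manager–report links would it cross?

3

Ingrid Weber is in Gunnar Novak's organization: the chain from Ingrid Weber up to Gunnar Novak is Ingrid Weber → Oona Yamada → Ugo Zhang → Gunnar Novak, which is 3 links.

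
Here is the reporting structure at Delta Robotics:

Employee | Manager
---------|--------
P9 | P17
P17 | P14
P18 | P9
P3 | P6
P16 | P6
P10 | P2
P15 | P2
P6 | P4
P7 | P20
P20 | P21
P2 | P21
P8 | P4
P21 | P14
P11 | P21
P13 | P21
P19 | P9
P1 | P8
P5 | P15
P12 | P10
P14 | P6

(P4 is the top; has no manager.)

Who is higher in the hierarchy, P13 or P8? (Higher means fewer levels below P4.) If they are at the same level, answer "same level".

P13 is 4 levels below P4; P8 is 1. P8 is higher.

P8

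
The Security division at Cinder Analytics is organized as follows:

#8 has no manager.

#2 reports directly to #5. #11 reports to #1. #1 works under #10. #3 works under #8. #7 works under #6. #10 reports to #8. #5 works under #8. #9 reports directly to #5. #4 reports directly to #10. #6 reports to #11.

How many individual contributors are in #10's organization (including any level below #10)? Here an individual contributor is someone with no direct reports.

2

The people in #10's organization with no one reporting to them are #7, #4. That is 2.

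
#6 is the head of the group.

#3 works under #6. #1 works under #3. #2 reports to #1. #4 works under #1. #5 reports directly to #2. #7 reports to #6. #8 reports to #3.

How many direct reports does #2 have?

#2 directly manages #5. That is 1 direct report.

1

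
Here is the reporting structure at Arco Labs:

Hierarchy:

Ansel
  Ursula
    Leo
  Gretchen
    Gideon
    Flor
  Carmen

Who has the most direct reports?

Direct-report counts: Ansel has 3; Gretchen has 2; Ursula has 1. The largest is 3, held by Ansel.

Ansel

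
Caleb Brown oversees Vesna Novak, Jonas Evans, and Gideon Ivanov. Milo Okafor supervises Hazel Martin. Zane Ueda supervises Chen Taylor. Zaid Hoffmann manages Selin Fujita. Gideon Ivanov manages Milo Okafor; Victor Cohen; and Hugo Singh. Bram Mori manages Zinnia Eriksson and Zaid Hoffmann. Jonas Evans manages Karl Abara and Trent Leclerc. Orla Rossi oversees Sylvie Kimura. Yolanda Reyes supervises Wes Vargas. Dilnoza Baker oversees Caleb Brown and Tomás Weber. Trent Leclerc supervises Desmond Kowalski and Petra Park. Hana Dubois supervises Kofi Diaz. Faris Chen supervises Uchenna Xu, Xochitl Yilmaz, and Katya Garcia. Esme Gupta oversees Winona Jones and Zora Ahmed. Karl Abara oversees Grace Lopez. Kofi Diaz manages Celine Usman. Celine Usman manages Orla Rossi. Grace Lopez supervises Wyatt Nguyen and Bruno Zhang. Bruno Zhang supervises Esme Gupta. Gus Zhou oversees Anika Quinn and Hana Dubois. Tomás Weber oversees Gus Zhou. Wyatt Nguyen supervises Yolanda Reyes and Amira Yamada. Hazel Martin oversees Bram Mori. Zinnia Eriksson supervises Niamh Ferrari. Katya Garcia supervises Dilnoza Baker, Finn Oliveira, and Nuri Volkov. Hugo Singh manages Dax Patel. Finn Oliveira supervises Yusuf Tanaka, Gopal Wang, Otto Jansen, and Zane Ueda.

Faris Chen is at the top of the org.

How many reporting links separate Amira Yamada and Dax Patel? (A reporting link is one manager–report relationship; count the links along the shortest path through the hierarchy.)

Amira Yamada is 5 levels below Caleb Brown, and Dax Patel is 3 levels below Caleb Brown (their lowest common manager). The shortest path runs up from Amira Yamada to Caleb Brown and back down to Dax Patel: 5 + 3 = 8 links.

8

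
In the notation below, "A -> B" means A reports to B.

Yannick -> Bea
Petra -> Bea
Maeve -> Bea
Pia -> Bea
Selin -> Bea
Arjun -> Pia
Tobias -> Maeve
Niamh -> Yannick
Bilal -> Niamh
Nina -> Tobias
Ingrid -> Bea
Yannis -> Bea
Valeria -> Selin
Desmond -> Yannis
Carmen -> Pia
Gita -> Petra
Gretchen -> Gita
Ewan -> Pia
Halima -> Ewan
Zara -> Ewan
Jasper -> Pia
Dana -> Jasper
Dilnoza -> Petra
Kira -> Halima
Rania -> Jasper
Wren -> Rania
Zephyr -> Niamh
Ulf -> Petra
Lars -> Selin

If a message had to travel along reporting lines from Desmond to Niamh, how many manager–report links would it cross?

4

Desmond is 2 levels below Bea, and Niamh is 2 levels below Bea (their lowest common manager). The shortest path runs up from Desmond to Bea and back down to Niamh: 2 + 2 = 4 links.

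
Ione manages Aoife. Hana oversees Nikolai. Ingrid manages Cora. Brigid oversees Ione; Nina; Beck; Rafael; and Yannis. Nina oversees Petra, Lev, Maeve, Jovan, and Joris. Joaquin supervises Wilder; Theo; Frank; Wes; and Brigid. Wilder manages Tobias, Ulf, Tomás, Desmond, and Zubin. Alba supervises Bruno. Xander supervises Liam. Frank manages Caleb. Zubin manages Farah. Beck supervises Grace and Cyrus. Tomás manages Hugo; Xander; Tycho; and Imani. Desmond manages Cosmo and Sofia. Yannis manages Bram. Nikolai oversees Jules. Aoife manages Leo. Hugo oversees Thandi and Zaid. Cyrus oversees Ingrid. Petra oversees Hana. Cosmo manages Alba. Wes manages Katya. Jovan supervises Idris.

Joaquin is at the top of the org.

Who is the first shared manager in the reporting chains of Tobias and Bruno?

Wilder

Tobias's chain of managers is Wilder, Joaquin. Bruno's chain of managers is Alba, Cosmo, Desmond, Wilder, Joaquin. The first manager that appears in both chains is Wilder.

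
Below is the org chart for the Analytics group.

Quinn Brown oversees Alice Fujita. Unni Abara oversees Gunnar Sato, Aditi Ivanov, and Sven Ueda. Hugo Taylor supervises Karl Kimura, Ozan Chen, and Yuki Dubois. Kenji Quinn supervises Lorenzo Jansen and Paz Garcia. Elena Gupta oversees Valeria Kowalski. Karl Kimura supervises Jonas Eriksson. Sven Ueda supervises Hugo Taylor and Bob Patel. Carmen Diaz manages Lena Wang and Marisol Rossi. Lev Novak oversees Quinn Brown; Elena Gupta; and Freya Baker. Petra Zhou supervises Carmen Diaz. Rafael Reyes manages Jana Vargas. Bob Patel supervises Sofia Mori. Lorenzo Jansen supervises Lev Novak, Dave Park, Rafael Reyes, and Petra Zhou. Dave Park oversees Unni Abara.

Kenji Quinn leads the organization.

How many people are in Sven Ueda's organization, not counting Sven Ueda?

Sven Ueda directly manages Hugo Taylor, Bob Patel. Under Hugo Taylor: Ozan Chen, Yuki Dubois, Karl Kimura, Jonas Eriksson (4). Under Bob Patel: Sofia Mori (1). So Sven Ueda's organization is 2 direct reports plus everyone under them: 5 + 2 = 7.

7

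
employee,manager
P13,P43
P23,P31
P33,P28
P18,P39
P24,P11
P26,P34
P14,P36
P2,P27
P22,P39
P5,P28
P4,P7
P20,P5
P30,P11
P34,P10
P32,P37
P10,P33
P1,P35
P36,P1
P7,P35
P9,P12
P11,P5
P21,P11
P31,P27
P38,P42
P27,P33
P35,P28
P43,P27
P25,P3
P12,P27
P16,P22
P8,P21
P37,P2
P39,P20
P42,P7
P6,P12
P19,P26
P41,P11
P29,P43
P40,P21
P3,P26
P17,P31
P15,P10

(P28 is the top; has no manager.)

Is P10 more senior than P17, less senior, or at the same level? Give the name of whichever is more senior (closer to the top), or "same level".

P10

P10 is 2 levels below P28; P17 is 4. P10 is higher.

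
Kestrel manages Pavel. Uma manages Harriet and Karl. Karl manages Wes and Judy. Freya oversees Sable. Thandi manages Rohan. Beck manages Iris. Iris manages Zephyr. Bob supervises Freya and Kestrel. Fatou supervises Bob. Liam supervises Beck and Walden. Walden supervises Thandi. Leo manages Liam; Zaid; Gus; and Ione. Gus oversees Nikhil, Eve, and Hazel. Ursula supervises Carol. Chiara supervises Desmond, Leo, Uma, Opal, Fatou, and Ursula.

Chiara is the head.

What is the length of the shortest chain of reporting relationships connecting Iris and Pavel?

Iris is 4 levels below Chiara, and Pavel is 4 levels below Chiara (their lowest common manager). The shortest path runs up from Iris to Chiara and back down to Pavel: 4 + 4 = 8 links.

8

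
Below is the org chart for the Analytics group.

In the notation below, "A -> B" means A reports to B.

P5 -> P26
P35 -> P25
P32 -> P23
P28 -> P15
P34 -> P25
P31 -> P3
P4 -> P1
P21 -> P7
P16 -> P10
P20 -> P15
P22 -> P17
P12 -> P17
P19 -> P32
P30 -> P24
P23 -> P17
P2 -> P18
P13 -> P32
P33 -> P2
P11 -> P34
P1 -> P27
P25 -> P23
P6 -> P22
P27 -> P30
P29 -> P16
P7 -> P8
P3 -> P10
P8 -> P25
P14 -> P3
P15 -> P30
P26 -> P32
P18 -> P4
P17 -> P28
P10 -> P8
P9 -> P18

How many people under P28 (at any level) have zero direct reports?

The people in P28's organization with no one reporting to them are P6, P12, P19, P5, P13, P35, P11, P21, P14, P31, P29. That is 11.

11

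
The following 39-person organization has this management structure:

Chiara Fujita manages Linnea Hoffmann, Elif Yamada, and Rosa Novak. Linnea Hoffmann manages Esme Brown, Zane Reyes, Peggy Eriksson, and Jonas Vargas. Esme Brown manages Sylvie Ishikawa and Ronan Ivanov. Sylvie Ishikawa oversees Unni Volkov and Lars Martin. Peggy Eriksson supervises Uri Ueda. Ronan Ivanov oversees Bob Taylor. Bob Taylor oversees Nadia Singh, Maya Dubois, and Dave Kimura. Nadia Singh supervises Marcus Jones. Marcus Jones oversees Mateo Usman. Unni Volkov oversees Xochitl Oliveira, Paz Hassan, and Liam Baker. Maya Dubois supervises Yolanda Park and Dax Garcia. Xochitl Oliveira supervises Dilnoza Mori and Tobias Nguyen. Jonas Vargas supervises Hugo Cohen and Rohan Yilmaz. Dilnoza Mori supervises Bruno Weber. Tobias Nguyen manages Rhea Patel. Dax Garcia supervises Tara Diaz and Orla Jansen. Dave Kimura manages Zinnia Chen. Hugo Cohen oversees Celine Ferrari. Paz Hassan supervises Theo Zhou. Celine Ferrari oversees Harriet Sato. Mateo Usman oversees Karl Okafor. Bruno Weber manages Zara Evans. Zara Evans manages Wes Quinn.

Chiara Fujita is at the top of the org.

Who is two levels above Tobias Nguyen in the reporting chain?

Tobias Nguyen reports to Xochitl Oliveira, and Xochitl Oliveira reports to Unni Volkov. So Tobias Nguyen's skip-level manager is Unni Volkov.

Unni Volkov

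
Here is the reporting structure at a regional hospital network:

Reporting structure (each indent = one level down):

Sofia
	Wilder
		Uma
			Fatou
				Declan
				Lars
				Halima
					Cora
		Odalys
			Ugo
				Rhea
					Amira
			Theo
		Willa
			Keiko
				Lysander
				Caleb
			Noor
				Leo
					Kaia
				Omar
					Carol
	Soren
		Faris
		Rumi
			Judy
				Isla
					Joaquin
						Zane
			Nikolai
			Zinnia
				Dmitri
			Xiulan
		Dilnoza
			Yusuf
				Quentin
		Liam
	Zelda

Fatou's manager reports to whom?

Fatou reports to Uma, and Uma reports to Wilder. So Fatou's skip-level manager is Wilder.

Wilder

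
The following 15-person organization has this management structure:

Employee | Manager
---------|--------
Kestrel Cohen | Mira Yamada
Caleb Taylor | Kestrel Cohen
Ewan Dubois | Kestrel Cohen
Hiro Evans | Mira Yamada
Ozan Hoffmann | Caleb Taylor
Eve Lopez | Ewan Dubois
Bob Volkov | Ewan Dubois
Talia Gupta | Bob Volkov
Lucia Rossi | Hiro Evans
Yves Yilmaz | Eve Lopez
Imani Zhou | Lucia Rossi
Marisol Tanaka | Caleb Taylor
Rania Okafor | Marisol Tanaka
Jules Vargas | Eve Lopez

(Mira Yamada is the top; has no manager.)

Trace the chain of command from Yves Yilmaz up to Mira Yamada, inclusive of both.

Yves Yilmaz reports to Eve Lopez. Eve Lopez reports to Ewan Dubois. Ewan Dubois reports to Kestrel Cohen. Kestrel Cohen reports to Mira Yamada. Mira Yamada is at the top.

Yves Yilmaz -> Eve Lopez -> Ewan Dubois -> Kestrel Cohen -> Mira Yamada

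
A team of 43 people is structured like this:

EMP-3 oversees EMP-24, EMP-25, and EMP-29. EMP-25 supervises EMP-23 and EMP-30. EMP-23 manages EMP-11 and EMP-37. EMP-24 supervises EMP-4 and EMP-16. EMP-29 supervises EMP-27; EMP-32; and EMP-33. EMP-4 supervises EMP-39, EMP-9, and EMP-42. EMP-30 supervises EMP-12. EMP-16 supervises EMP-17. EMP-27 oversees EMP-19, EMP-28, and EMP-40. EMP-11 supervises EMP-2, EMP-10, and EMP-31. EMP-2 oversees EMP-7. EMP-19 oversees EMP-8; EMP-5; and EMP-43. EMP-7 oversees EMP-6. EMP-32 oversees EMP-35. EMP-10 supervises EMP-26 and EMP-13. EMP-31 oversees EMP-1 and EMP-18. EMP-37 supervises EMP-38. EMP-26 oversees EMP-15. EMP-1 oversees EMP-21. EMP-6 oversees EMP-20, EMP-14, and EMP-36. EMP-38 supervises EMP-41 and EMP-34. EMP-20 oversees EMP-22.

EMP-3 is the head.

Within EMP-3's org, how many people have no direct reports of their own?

The people in EMP-3's organization with no one reporting to them are EMP-33, EMP-35, EMP-28, EMP-40, EMP-43, EMP-5, EMP-8, EMP-17, EMP-42, EMP-9, EMP-39, EMP-12, EMP-34, EMP-41, EMP-18, EMP-21, EMP-13, EMP-15, EMP-36, EMP-14, EMP-22. That is 21.

21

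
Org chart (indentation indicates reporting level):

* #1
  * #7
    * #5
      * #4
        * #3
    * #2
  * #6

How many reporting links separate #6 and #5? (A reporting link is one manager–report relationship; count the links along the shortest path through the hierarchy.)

3

#6 is 1 level below #1, and #5 is 2 levels below #1 (their lowest common manager). The shortest path runs up from #6 to #1 and back down to #5: 1 + 2 = 3 links.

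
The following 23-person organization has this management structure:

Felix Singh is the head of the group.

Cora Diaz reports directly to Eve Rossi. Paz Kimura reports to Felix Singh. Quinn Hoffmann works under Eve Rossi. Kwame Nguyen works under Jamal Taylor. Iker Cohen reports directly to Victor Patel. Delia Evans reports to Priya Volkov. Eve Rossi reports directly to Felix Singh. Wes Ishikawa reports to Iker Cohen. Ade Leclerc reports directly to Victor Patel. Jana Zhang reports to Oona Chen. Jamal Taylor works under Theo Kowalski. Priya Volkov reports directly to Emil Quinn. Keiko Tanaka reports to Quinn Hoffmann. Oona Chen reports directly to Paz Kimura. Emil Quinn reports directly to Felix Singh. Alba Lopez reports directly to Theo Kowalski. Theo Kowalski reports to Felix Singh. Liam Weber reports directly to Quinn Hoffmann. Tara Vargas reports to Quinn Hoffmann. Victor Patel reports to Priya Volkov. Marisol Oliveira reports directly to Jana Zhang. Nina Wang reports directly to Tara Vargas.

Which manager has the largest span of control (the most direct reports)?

Direct-report counts: Felix Singh has 4; Theo Kowalski has 2; Jamal Taylor has 1; Eve Rossi has 2; Quinn Hoffmann has 3; Tara Vargas has 1; Paz Kimura has 1; Oona Chen has 1; Jana Zhang has 1; Emil Quinn has 1; Priya Volkov has 2; Victor Patel has 2; Iker Cohen has 1. The largest is 4, held by Felix Singh.

Felix Singh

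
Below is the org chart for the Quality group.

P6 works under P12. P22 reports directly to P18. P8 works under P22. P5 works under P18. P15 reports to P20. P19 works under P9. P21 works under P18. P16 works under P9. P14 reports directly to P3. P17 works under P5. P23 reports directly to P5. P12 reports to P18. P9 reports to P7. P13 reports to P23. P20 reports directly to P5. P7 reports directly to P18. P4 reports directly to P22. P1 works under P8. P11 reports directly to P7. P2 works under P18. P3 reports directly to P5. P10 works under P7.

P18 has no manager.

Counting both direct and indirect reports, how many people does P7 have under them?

P7 directly manages P9, P11, P10. Under P9: P16, P19 (2). P11 has no reports. P10 has no reports. So P7's organization is 3 direct reports plus everyone under them: 3 + 1 + 1 = 5.

5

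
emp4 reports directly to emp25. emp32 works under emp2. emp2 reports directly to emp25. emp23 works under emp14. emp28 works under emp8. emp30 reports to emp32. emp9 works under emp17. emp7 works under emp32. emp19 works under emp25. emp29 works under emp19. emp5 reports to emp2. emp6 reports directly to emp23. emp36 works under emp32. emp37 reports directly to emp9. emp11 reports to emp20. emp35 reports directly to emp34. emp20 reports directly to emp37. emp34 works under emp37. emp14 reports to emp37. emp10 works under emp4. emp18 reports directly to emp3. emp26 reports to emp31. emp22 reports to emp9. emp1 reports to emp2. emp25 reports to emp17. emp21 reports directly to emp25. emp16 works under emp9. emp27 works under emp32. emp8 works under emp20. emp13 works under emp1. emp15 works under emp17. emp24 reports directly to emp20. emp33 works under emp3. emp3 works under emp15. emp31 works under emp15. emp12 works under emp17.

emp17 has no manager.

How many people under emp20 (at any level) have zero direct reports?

3

The people in emp20's organization with no one reporting to them are emp24, emp11, emp28. That is 3.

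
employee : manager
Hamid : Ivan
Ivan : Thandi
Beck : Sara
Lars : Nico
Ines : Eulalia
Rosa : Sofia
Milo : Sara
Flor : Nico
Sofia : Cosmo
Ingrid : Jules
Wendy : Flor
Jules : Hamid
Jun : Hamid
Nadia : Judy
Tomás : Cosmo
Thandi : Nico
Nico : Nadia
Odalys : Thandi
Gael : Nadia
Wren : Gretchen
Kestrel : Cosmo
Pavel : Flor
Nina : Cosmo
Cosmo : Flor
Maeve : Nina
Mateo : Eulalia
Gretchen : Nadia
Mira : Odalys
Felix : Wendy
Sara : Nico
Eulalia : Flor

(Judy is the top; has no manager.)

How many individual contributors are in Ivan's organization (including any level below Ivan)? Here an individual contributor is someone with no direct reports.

The people in Ivan's organization with no one reporting to them are Jun, Ingrid. That is 2.

2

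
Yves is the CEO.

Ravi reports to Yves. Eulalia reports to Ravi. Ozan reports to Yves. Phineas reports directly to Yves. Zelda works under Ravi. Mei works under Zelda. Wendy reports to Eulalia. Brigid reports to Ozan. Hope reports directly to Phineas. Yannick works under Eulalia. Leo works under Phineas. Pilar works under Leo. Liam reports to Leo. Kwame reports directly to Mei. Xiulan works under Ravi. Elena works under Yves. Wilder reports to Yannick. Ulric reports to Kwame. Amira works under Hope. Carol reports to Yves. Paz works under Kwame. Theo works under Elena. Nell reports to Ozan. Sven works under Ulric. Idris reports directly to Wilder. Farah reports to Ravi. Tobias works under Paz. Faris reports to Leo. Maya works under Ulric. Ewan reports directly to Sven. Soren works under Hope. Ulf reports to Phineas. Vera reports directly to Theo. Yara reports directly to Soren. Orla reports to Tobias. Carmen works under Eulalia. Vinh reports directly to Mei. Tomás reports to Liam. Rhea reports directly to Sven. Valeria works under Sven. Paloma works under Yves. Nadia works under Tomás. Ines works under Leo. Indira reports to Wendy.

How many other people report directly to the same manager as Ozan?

5

Ozan reports to Yves. Yves's other direct reports are Ravi, Phineas, Elena, Carol, Paloma — 5 peers.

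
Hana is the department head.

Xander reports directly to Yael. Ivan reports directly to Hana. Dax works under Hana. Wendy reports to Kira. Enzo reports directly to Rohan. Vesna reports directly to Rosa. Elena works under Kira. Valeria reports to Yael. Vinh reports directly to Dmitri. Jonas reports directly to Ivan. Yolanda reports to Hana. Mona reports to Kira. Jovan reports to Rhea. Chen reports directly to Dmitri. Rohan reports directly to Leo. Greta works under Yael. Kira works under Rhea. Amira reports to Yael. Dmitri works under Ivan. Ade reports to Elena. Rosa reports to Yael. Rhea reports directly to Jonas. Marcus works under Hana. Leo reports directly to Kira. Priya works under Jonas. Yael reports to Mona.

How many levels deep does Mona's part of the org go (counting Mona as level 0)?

The longest chain under Mona runs Mona → Yael → Rosa → Vesna, which is 3 levels below Mona.

3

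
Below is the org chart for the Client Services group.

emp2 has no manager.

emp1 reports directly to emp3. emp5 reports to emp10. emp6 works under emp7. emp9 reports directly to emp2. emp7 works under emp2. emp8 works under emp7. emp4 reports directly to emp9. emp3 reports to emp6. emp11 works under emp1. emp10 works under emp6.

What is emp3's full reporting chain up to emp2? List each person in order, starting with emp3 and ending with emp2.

emp3 -> emp6 -> emp7 -> emp2

emp3 reports to emp6. emp6 reports to emp7. emp7 reports to emp2. emp2 is at the top.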